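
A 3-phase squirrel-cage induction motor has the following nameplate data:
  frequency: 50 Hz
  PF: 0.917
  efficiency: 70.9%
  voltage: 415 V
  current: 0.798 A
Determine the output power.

P_in = √3·V·I·cosφ = 1.732 × 415 × 0.798 × 0.917 = 526 W
P_out = η·P_in = 0.709 × 526 = 373 W

0.373 kW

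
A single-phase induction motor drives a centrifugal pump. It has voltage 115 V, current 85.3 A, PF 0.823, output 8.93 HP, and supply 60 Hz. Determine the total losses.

P_in = V·I·cosφ = 115×85.3×0.823 = 8073 W
P_out = 8.93×746 = 6662 W
Losses = P_in − P_out = 8073 − 6662 = 1411 W

1.41 kW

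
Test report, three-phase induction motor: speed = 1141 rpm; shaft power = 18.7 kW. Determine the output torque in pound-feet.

115 lb·ft

ω = 2π × 1141/60 = 119.5 rad/s
τ = P/ω = 18700/119.5 = 156.5 N·m
In lb·ft: 156.5/1.356 = 115 lb·ft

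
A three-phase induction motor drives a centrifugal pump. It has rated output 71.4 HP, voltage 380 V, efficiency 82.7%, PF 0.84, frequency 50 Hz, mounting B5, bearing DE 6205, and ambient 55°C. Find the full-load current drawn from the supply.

116 A

P_out = 71.4 × 746 = 53264 W
P_in = P_out / η = 53264 / 0.827 = 64406 W
I_L = P_in / (√3·V_L·cosφ) = 64406 / (1.732 × 380 × 0.84) = 116 A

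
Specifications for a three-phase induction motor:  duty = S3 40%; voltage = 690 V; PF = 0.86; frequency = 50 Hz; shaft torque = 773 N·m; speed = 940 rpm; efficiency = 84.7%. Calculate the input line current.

ω = 2π×940/60 = 98.44 rad/s; P_out = τω = 773 × 98.44 = 76094 W
P_in = P_out / η = 76094 / 0.847 = 89839 W
I_L = P_in / (√3·V_L·cosφ) = 89839 / (1.732 × 690 × 0.86) = 87.4 A

87.4 A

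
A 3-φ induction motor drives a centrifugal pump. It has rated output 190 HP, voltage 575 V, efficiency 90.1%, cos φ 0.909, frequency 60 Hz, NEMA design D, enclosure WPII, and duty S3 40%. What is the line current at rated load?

174 A

P_out = 190 × 746 = 141740 W
P_in = P_out / η = 141740 / 0.901 = 157314 W
I_L = P_in / (√3·V_L·cosφ) = 157314 / (1.732 × 575 × 0.909) = 174 A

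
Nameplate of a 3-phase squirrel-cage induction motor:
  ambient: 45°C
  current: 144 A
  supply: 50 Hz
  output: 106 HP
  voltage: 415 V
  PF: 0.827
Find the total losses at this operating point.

P_in = √3·V·I·cosφ = 1.732×415×144×0.827 = 85598 W
P_out = 106×746 = 79076 W
Losses = P_in − P_out = 85598 − 79076 = 6522 W

6520 W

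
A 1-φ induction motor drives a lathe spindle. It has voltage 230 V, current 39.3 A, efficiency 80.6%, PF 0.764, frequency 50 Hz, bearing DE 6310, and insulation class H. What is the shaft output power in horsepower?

7.46 HP

P_in = V·I·cosφ = 230 × 39.3 × 0.764 = 6906 W
P_out = η·P_in = 0.806 × 6906 = 5566 W
= 5566/746 = 7.46 HP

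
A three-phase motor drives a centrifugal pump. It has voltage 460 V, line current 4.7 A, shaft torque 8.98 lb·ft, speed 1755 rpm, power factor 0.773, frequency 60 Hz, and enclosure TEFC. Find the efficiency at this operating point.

τ = 8.98 lb·ft × 1.356 = 12.18 N·m
ω = 2π × 1755/60 = 183.8 rad/s; P_out = τω = 12.18 × 183.8 = 2239 W
P_in = √3·V_L·I_L·cosφ = 1.732 × 460 × 4.7 × 0.773 = 2895 W
η = P_out / P_in = 2239 / 2895 = 0.773 = 77.3%

77.3 %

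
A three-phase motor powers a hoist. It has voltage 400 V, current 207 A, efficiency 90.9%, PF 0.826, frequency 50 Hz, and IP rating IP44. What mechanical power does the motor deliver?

108 kW

P_in = √3·V·I·cosφ = 1.732 × 400 × 207 × 0.826 = 118456 W
P_out = η·P_in = 0.909 × 118456 = 107677 W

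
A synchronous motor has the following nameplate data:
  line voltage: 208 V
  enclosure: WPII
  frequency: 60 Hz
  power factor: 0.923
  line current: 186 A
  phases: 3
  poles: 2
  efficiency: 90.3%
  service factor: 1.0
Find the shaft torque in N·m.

148 N·m

P_in = √3·V·I·cosφ = 1.732 × 208 × 186 × 0.923 = 61848 W
P_out = η·P_in = 0.903 × 61848 = 55849 W
n = n_s = 120×60/2 = 3600 rpm (synchronous)
ω = 2π×3600/60 = 377 rad/s
τ = P_out/ω = 55849/377 = 148 N·m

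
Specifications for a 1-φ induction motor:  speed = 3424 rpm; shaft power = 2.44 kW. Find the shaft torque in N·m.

6.8 N·m

ω = 2π × 3424/60 = 358.6 rad/s
τ = P/ω = 2440/358.6 = 6.8 N·m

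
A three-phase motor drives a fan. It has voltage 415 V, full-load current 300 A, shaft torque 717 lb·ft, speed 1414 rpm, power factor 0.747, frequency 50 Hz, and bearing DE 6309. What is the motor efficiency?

89.4 %

τ = 717 lb·ft × 1.356 = 972.3 N·m
ω = 2π × 1414/60 = 148.1 rad/s; P_out = τω = 972.3 × 148.1 = 143998 W
P_in = √3·V_L·I_L·cosφ = 1.732 × 415 × 300 × 0.747 = 161079 W
η = P_out / P_in = 143998 / 161079 = 0.894 = 89.4%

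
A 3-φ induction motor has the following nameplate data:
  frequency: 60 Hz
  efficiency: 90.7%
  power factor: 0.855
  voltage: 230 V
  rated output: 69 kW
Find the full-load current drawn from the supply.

223 A

P_out = 69 kW = 69000 W
P_in = P_out / η = 69000 / 0.907 = 76075 W
I_L = P_in / (√3·V_L·cosφ) = 76075 / (1.732 × 230 × 0.855) = 223 A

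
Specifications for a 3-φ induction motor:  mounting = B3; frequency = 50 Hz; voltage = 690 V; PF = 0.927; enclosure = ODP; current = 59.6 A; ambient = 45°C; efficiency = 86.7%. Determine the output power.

57.2 kW

P_in = √3·V·I·cosφ = 1.732 × 690 × 59.6 × 0.927 = 66027 W
P_out = η·P_in = 0.867 × 66027 = 57245 W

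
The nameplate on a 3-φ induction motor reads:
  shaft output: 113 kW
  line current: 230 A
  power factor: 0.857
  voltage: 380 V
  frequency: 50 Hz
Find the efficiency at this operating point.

P_out = 113 kW = 113000 W
P_in = √3·V_L·I_L·cosφ = 1.732 × 380 × 230 × 0.857 = 129730 W
η = P_out / P_in = 113000 / 129730 = 0.871 = 87.1%

87.1 %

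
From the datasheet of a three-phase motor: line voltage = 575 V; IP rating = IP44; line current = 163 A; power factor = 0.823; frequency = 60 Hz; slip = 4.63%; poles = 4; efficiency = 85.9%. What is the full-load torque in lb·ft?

P_in = √3·V·I·cosφ = 1.732 × 575 × 163 × 0.823 = 133599 W
P_out = η·P_in = 0.859 × 133599 = 114762 W
n_s = 120×60/4 = 1800 rpm; n = 1800×(1−0.0463) = 1717 rpm
ω = 2π×1717/60 = 179.8 rad/s
τ = P_out/ω = 114762/179.8 = 638.3 N·m
In lb·ft: 638.3/1.356 = 471 lb·ft

471 lb·ft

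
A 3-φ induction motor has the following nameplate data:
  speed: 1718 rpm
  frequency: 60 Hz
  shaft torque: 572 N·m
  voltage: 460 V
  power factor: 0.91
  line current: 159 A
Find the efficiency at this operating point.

ω = 2π × 1718/60 = 179.9 rad/s; P_out = τω = 572 × 179.9 = 102903 W
P_in = √3·V_L·I_L·cosφ = 1.732 × 460 × 159 × 0.91 = 115277 W
η = P_out / P_in = 102903 / 115277 = 0.893 = 89.3%

89.3 %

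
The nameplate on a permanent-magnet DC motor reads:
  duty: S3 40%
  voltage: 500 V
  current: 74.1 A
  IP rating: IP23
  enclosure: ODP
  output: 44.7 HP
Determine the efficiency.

90.0 %

P_out = 44.7 × 746 = 33346 W
P_in = V·I = 500 × 74.1 = 37050 W
η = P_out / P_in = 33346 / 37050 = 0.900 = 90.0%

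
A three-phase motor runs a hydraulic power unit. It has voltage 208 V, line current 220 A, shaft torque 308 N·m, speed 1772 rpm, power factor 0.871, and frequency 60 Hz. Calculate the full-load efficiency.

82.8 %

ω = 2π × 1772/60 = 185.6 rad/s; P_out = τω = 308 × 185.6 = 57165 W
P_in = √3·V_L·I_L·cosφ = 1.732 × 208 × 220 × 0.871 = 69032 W
η = P_out / P_in = 57165 / 69032 = 0.828 = 82.8%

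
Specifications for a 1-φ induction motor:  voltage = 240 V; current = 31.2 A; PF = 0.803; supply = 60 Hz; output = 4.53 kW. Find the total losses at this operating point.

P_in = V·I·cosφ = 240×31.2×0.803 = 6013 W
P_out = 4530 W
Losses = P_in − P_out = 6013 − 4530 = 1483 W

1.48 kW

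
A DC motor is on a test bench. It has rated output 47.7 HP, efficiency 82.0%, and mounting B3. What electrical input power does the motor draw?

P_out = 47.7 × 746 = 35584 W
P_in = P_out/η = 35584/0.82 = 43395 W = 43.4 kW

43.4 kW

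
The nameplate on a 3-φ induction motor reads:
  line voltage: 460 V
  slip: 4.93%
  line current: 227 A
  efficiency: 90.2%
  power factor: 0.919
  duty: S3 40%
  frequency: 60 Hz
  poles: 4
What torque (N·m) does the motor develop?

P_in = √3·V·I·cosφ = 1.732 × 460 × 227 × 0.919 = 166206 W
P_out = η·P_in = 0.902 × 166206 = 149918 W
n_s = 120×60/4 = 1800 rpm; n = 1800×(1−0.0493) = 1711 rpm
ω = 2π×1711/60 = 179.2 rad/s
τ = P_out/ω = 149918/179.2 = 837 N·m

837 N·m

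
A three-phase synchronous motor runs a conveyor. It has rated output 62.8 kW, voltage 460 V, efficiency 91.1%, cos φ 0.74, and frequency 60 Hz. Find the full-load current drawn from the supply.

P_out = 62.8 kW = 62800 W
P_in = P_out / η = 62800 / 0.911 = 68935 W
I_L = P_in / (√3·V_L·cosφ) = 68935 / (1.732 × 460 × 0.74) = 117 A

117 A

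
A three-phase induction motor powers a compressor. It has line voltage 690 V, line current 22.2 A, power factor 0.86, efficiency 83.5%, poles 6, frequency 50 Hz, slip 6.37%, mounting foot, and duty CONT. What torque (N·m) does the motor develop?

P_in = √3·V·I·cosφ = 1.732 × 690 × 22.2 × 0.86 = 22816 W
P_out = η·P_in = 0.835 × 22816 = 19051 W
n_s = 120×50/6 = 1000 rpm; n = 1000×(1−0.0637) = 936 rpm
ω = 2π×936/60 = 98.02 rad/s
τ = P_out/ω = 19051/98.02 = 194 N·m

194 N·m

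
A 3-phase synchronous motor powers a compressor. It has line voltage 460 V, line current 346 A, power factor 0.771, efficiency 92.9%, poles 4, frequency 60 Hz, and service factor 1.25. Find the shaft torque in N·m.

1050 N·m

P_in = √3·V·I·cosφ = 1.732 × 460 × 346 × 0.771 = 212538 W
P_out = η·P_in = 0.929 × 212538 = 197448 W
n = n_s = 120×60/4 = 1800 rpm (synchronous)
ω = 2π×1800/60 = 188.5 rad/s
τ = P_out/ω = 197448/188.5 = 1050 N·m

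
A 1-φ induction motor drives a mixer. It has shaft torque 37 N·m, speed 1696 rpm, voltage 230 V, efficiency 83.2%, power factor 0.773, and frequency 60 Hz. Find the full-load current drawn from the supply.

44.4 A

ω = 2π×1696/60 = 177.6 rad/s; P_out = τω = 37 × 177.6 = 6571 W
P_in = P_out / η = 6571 / 0.832 = 7898 W
I = P_in / (V·cosφ) = 7898 / (230 × 0.773) = 44.4 A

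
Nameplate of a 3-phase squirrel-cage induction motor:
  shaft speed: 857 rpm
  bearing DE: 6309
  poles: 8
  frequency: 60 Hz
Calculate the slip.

n_s = 120f/p = 120×60/8 = 900 rpm
s = (n_s − n)/n_s = (900 − 857)/900 = 0.0478

4.8 %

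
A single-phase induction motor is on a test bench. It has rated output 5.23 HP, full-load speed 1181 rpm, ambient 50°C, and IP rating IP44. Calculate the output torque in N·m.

P_out = 5.23 × 746 = 3902 W
ω = 2π × 1181/60 = 123.7 rad/s
τ = P_out/ω = 3902/123.7 = 31.5 N·m

31.5 N·m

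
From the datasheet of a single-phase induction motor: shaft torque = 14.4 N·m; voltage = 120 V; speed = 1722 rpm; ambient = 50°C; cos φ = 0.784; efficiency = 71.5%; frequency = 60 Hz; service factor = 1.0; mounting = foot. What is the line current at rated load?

38.6 A

ω = 2π×1722/60 = 180.3 rad/s; P_out = τω = 14.4 × 180.3 = 2596 W
P_in = P_out / η = 2596 / 0.715 = 3631 W
I = P_in / (V·cosφ) = 3631 / (120 × 0.784) = 38.6 A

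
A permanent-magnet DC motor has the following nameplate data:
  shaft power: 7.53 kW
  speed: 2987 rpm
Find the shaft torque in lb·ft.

17.8 lb·ft

ω = 2π × 2987/60 = 312.8 rad/s
τ = P/ω = 7530/312.8 = 24.07 N·m
In lb·ft: 24.07/1.356 = 17.8 lb·ft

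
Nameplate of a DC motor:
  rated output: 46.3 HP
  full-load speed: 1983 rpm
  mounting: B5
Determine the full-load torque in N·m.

P_out = 46.3 × 746 = 34540 W
ω = 2π × 1983/60 = 207.7 rad/s
τ = P_out/ω = 34540/207.7 = 166 N·m

166 N·m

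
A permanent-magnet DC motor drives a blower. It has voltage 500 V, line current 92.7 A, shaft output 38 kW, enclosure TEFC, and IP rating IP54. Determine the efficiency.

82.0 %

P_out = 38 kW = 38000 W
P_in = V·I = 500 × 92.7 = 46350 W
η = P_out / P_in = 38000 / 46350 = 0.820 = 82.0%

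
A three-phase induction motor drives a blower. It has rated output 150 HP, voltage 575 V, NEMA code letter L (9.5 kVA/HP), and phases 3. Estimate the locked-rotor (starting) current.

S_LR = 9.5 × 150 = 1425 kVA
I_LR = S_LR/(√3·V_L) = 1425000/(1.732×575) = 1430 A

1430 A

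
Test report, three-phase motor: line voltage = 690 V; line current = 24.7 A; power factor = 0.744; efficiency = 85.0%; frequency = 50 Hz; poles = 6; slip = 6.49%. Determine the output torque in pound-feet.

141 lb·ft

P_in = √3·V·I·cosφ = 1.732 × 690 × 24.7 × 0.744 = 21962 W
P_out = η·P_in = 0.85 × 21962 = 18668 W
n_s = 120×50/6 = 1000 rpm; n = 1000×(1−0.0649) = 935 rpm
ω = 2π×935/60 = 97.91 rad/s
τ = P_out/ω = 18668/97.91 = 190.7 N·m
In lb·ft: 190.7/1.356 = 141 lb·ft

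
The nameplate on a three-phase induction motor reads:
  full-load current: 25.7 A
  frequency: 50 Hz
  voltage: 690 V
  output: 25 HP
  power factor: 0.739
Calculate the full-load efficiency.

82.2 %

P_out = 25 × 746 = 18650 W
P_in = √3·V_L·I_L·cosφ = 1.732 × 690 × 25.7 × 0.739 = 22697 W
η = P_out / P_in = 18650 / 22697 = 0.822 = 82.2%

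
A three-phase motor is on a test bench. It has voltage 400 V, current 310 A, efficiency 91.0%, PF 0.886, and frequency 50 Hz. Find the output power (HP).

232 HP

P_in = √3·V·I·cosφ = 1.732 × 400 × 310 × 0.886 = 190284 W
P_out = η·P_in = 0.91 × 190284 = 173158 W
= 173158/746 = 232 HP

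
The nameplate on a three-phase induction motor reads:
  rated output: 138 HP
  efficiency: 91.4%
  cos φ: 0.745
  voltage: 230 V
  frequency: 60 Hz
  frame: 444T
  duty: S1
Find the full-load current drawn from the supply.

P_out = 138 × 746 = 102948 W
P_in = P_out / η = 102948 / 0.914 = 112635 W
I_L = P_in / (√3·V_L·cosφ) = 112635 / (1.732 × 230 × 0.745) = 380 A

380 A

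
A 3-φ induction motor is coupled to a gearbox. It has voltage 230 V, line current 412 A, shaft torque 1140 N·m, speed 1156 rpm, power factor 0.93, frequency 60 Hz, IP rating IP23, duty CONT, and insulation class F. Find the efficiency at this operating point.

90.4 %

ω = 2π × 1156/60 = 121.1 rad/s; P_out = τω = 1140 × 121.1 = 138054 W
P_in = √3·V_L·I_L·cosφ = 1.732 × 230 × 412 × 0.93 = 152636 W
η = P_out / P_in = 138054 / 152636 = 0.904 = 90.4%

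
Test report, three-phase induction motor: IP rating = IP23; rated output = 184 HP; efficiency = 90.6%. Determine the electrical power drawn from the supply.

152 kW

P_out = 184 × 746 = 137264 W
P_in = P_out/η = 137264/0.906 = 151506 W = 152 kW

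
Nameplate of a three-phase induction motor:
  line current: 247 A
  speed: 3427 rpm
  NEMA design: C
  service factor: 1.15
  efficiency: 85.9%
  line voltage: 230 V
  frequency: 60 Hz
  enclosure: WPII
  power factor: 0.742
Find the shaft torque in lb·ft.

P_in = √3·V·I·cosφ = 1.732 × 230 × 247 × 0.742 = 73009 W
P_out = η·P_in = 0.859 × 73009 = 62715 W
n = 3427 rpm
ω = 2π×3427/60 = 358.9 rad/s
τ = P_out/ω = 62715/358.9 = 174.7 N·m
In lb·ft: 174.7/1.356 = 129 lb·ft

129 lb·ft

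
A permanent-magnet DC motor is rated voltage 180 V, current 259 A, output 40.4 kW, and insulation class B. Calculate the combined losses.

P_in = V·I = 180×259 = 46620 W
P_out = 40400 W
Losses = P_in − P_out = 46620 − 40400 = 6220 W

6220 W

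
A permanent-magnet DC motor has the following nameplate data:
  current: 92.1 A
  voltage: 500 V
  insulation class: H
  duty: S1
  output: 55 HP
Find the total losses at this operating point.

5020 W

P_in = V·I = 500×92.1 = 46050 W
P_out = 55×746 = 41030 W
Losses = P_in − P_out = 46050 − 41030 = 5020 W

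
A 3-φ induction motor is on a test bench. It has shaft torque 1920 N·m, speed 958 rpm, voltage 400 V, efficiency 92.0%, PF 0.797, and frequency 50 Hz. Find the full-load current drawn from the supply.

ω = 2π×958/60 = 100.3 rad/s; P_out = τω = 1920 × 100.3 = 192576 W
P_in = P_out / η = 192576 / 0.920 = 209322 W
I_L = P_in / (√3·V_L·cosφ) = 209322 / (1.732 × 400 × 0.797) = 379 A

379 A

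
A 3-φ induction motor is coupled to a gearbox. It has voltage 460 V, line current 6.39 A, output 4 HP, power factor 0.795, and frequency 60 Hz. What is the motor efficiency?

73.7 %

P_out = 4 × 746 = 2984 W
P_in = √3·V_L·I_L·cosφ = 1.732 × 460 × 6.39 × 0.795 = 4047 W
η = P_out / P_in = 2984 / 4047 = 0.737 = 73.7%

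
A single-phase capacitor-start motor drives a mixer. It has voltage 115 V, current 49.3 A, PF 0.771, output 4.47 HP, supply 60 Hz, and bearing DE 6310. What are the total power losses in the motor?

P_in = V·I·cosφ = 115×49.3×0.771 = 4371 W
P_out = 4.47×746 = 3335 W
Losses = P_in − P_out = 4371 − 3335 = 1036 W

1040 W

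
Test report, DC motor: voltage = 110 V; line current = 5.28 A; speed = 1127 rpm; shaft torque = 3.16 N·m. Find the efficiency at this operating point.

ω = 2π × 1127/60 = 118 rad/s; P_out = τω = 3.16 × 118 = 373 W
P_in = V·I = 110 × 5.28 = 581 W
η = P_out / P_in = 373 / 581 = 0.642 = 64.2%

64.2 %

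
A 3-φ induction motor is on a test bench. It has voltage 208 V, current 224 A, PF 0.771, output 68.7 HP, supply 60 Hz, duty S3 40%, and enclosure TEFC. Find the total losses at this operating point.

P_in = √3·V·I·cosφ = 1.732×208×224×0.771 = 62218 W
P_out = 68.7×746 = 51250 W
Losses = P_in − P_out = 62218 − 51250 = 10968 W

11000 W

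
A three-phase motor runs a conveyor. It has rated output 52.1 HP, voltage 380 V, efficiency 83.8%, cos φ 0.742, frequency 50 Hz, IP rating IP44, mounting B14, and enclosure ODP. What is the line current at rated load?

P_out = 52.1 × 746 = 38867 W
P_in = P_out / η = 38867 / 0.838 = 46381 W
I_L = P_in / (√3·V_L·cosφ) = 46381 / (1.732 × 380 × 0.742) = 95 A

95 A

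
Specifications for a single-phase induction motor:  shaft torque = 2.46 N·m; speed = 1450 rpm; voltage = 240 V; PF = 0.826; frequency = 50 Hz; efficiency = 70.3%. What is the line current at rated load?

ω = 2π×1450/60 = 151.8 rad/s; P_out = τω = 2.46 × 151.8 = 373 W
P_in = P_out / η = 373 / 0.703 = 531 W
I = P_in / (V·cosφ) = 531 / (240 × 0.826) = 2.68 A

2.68 A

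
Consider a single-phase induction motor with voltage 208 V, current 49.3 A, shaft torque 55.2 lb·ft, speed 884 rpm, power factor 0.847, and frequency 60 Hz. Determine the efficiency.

79.8 %

τ = 55.2 lb·ft × 1.356 = 74.85 N·m
ω = 2π × 884/60 = 92.57 rad/s; P_out = τω = 74.85 × 92.57 = 6929 W
P_in = V·I·cosφ = 208 × 49.3 × 0.847 = 8685 W
η = P_out / P_in = 6929 / 8685 = 0.798 = 79.8%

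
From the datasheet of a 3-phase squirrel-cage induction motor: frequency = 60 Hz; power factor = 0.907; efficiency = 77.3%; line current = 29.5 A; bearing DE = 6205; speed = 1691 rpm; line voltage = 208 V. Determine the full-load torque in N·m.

P_in = √3·V·I·cosφ = 1.732 × 208 × 29.5 × 0.907 = 9639 W
P_out = η·P_in = 0.773 × 9639 = 7451 W
n = 1691 rpm
ω = 2π×1691/60 = 177.1 rad/s
τ = P_out/ω = 7451/177.1 = 42.1 N·m

42.1 N·m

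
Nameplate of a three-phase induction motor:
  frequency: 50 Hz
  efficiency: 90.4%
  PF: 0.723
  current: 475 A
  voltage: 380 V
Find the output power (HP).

P_in = √3·V·I·cosφ = 1.732 × 380 × 475 × 0.723 = 226029 W
P_out = η·P_in = 0.904 × 226029 = 204330 W
= 204330/746 = 274 HP

274 HP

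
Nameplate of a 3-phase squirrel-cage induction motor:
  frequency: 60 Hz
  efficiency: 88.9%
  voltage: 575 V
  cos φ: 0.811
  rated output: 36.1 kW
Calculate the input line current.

P_out = 36.1 kW = 36100 W
P_in = P_out / η = 36100 / 0.889 = 40607 W
I_L = P_in / (√3·V_L·cosφ) = 40607 / (1.732 × 575 × 0.811) = 50.3 A

50.3 A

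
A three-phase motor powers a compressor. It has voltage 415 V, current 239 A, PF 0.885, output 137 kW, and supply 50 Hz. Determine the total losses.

P_in = √3·V·I·cosφ = 1.732×415×239×0.885 = 152033 W
P_out = 137000 W
Losses = P_in − P_out = 152033 − 137000 = 15033 W

15000 W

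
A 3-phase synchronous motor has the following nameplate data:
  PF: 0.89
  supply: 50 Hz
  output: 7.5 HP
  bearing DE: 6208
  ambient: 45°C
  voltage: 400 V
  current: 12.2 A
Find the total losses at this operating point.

1930 W

P_in = √3·V·I·cosφ = 1.732×400×12.2×0.89 = 7522 W
P_out = 7.5×746 = 5595 W
Losses = P_in − P_out = 7522 − 5595 = 1927 W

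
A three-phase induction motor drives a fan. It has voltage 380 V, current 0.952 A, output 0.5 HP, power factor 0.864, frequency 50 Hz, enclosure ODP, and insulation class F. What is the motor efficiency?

68.9 %

P_out = 0.5 × 746 = 373 W
P_in = √3·V_L·I_L·cosφ = 1.732 × 380 × 0.952 × 0.864 = 541 W
η = P_out / P_in = 373 / 541 = 0.689 = 68.9%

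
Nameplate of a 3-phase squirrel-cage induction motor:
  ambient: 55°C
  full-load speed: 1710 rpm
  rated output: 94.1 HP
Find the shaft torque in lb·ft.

289 lb·ft

P_out = 94.1 × 746 = 70199 W
ω = 2π × 1710/60 = 179.1 rad/s
τ = P_out/ω = 70199/179.1 = 392 N·m
In lb·ft: 392/1.356 = 289 lb·ft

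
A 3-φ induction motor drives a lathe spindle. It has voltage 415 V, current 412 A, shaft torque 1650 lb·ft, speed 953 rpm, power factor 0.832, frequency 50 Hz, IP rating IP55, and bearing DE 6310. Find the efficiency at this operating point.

τ = 1650 lb·ft × 1.356 = 2237 N·m
ω = 2π × 953/60 = 99.8 rad/s; P_out = τω = 2237 × 99.8 = 223253 W
P_in = √3·V_L·I_L·cosφ = 1.732 × 415 × 412 × 0.832 = 246386 W
η = P_out / P_in = 223253 / 246386 = 0.906 = 90.6%

90.6 %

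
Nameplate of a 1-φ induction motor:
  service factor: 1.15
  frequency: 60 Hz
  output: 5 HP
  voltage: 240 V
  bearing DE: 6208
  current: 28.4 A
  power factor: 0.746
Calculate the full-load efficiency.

73.4 %

P_out = 5 × 746 = 3730 W
P_in = V·I·cosφ = 240 × 28.4 × 0.746 = 5085 W
η = P_out / P_in = 3730 / 5085 = 0.734 = 73.4%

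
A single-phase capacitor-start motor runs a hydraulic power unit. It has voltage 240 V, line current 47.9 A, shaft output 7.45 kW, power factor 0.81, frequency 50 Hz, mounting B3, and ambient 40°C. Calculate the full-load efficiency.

P_out = 7.45 kW = 7450 W
P_in = V·I·cosφ = 240 × 47.9 × 0.81 = 9312 W
η = P_out / P_in = 7450 / 9312 = 0.800 = 80.0%

80.0 %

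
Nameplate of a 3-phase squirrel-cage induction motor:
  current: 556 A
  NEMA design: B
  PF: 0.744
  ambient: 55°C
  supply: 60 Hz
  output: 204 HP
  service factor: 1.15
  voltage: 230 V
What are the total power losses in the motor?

12.6 kW

P_in = √3·V·I·cosφ = 1.732×230×556×0.744 = 164787 W
P_out = 204×746 = 152184 W
Losses = P_in − P_out = 164787 − 152184 = 12603 W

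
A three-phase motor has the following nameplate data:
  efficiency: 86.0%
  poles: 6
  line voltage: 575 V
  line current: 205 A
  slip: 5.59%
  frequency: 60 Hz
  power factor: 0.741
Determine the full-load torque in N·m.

P_in = √3·V·I·cosφ = 1.732 × 575 × 205 × 0.741 = 151282 W
P_out = η·P_in = 0.86 × 151282 = 130103 W
n_s = 120×60/6 = 1200 rpm; n = 1200×(1−0.0559) = 1133 rpm
ω = 2π×1133/60 = 118.6 rad/s
τ = P_out/ω = 130103/118.6 = 1100 N·m

1100 N·m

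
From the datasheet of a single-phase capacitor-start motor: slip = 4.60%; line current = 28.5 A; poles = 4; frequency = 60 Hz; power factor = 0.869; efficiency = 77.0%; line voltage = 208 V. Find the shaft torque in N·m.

P_in = V·I·cosφ = 208 × 28.5 × 0.869 = 5151 W
P_out = η·P_in = 0.77 × 5151 = 3966 W
n_s = 120×60/4 = 1800 rpm; n = 1800×(1−0.046) = 1717 rpm
ω = 2π×1717/60 = 179.8 rad/s
τ = P_out/ω = 3966/179.8 = 22.1 N·m

22.1 N·m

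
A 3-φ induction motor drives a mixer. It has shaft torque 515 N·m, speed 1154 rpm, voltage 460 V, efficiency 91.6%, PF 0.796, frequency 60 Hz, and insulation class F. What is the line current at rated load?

ω = 2π×1154/60 = 120.8 rad/s; P_out = τω = 515 × 120.8 = 62212 W
P_in = P_out / η = 62212 / 0.916 = 67917 W
I_L = P_in / (√3·V_L·cosφ) = 67917 / (1.732 × 460 × 0.796) = 107 A

107 A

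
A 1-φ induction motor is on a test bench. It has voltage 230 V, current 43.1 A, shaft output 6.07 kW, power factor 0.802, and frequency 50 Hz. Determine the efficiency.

P_out = 6.07 kW = 6070 W
P_in = V·I·cosφ = 230 × 43.1 × 0.802 = 7950 W
η = P_out / P_in = 6070 / 7950 = 0.764 = 76.4%

76.4 %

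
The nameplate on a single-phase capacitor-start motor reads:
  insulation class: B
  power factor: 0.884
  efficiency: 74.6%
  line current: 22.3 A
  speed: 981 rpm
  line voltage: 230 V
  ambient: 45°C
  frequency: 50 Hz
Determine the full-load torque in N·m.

32.9 N·m

P_in = V·I·cosφ = 230 × 22.3 × 0.884 = 4534 W
P_out = η·P_in = 0.746 × 4534 = 3382 W
n = 981 rpm
ω = 2π×981/60 = 102.7 rad/s
τ = P_out/ω = 3382/102.7 = 32.9 N·m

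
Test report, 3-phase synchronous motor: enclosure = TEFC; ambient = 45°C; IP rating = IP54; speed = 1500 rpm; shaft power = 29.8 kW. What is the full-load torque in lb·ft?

140 lb·ft

ω = 2π × 1500/60 = 157.1 rad/s
τ = P/ω = 29800/157.1 = 189.7 N·m
In lb·ft: 189.7/1.356 = 140 lb·ft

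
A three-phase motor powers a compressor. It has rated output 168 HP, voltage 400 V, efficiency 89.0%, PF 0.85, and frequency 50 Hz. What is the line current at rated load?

P_out = 168 × 746 = 125328 W
P_in = P_out / η = 125328 / 0.890 = 140818 W
I_L = P_in / (√3·V_L·cosφ) = 140818 / (1.732 × 400 × 0.85) = 239 A

239 A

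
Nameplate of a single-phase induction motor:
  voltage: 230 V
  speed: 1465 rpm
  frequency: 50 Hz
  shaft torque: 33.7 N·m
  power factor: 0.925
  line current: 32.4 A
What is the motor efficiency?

ω = 2π × 1465/60 = 153.4 rad/s; P_out = τω = 33.7 × 153.4 = 5170 W
P_in = V·I·cosφ = 230 × 32.4 × 0.925 = 6893 W
η = P_out / P_in = 5170 / 6893 = 0.750 = 75.0%

75.0 %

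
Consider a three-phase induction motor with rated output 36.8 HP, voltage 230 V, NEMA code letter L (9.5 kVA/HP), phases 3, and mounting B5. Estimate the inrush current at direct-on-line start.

878 A

S_LR = 9.5 × 36.8 = 349.6 kVA
I_LR = S_LR/(√3·V_L) = 349600/(1.732×230) = 878 A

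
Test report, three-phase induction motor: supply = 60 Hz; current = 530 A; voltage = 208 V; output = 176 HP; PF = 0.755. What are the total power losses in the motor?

P_in = √3·V·I·cosφ = 1.732×208×530×0.755 = 144156 W
P_out = 176×746 = 131296 W
Losses = P_in − P_out = 144156 − 131296 = 12860 W

12900 W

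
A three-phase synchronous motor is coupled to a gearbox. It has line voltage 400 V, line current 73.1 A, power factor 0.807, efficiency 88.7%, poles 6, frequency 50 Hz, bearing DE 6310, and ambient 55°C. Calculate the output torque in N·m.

P_in = √3·V·I·cosφ = 1.732 × 400 × 73.1 × 0.807 = 40869 W
P_out = η·P_in = 0.887 × 40869 = 36251 W
n = n_s = 120×50/6 = 1000 rpm (synchronous)
ω = 2π×1000/60 = 104.7 rad/s
τ = P_out/ω = 36251/104.7 = 346 N·m

346 N·m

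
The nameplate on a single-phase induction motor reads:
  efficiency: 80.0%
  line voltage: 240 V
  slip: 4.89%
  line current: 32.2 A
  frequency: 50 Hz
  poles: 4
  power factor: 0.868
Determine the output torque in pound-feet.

P_in = V·I·cosφ = 240 × 32.2 × 0.868 = 6708 W
P_out = η·P_in = 0.8 × 6708 = 5366 W
n_s = 120×50/4 = 1500 rpm; n = 1500×(1−0.0489) = 1427 rpm
ω = 2π×1427/60 = 149.4 rad/s
τ = P_out/ω = 5366/149.4 = 35.92 N·m
In lb·ft: 35.92/1.356 = 26.5 lb·ft

26.5 lb·ft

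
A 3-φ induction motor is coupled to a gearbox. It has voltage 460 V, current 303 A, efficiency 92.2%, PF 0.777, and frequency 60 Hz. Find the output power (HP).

P_in = √3·V·I·cosφ = 1.732 × 460 × 303 × 0.777 = 187573 W
P_out = η·P_in = 0.922 × 187573 = 172942 W
= 172942/746 = 232 HP

232 HP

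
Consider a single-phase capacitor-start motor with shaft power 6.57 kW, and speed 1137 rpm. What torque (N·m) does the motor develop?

55.2 N·m

ω = 2π × 1137/60 = 119.1 rad/s
τ = P/ω = 6570/119.1 = 55.2 N·m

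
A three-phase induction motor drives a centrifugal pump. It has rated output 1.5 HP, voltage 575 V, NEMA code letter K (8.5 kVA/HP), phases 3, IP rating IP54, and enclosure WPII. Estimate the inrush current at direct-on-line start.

12.8 A

S_LR = 8.5 × 1.5 = 12.75 kVA
I_LR = S_LR/(√3·V_L) = 12750/(1.732×575) = 12.8 A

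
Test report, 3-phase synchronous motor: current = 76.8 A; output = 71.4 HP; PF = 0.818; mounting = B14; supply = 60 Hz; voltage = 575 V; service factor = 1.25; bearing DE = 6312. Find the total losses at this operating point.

P_in = √3·V·I·cosφ = 1.732×575×76.8×0.818 = 62565 W
P_out = 71.4×746 = 53264 W
Losses = P_in − P_out = 62565 − 53264 = 9301 W

9300 W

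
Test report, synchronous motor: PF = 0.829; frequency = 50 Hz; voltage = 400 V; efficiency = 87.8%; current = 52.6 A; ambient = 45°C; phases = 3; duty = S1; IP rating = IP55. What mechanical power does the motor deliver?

P_in = √3·V·I·cosφ = 1.732 × 400 × 52.6 × 0.829 = 30210 W
P_out = η·P_in = 0.878 × 30210 = 26524 W

26.5 kW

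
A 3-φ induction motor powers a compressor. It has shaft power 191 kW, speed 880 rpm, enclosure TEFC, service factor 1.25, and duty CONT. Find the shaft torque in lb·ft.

ω = 2π × 880/60 = 92.15 rad/s
τ = P/ω = 191000/92.15 = 2073 N·m
In lb·ft: 2073/1.356 = 1530 lb·ft

1530 lb·ft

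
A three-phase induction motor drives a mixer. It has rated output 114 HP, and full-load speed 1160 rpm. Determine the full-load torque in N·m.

P_out = 114 × 746 = 85044 W
ω = 2π × 1160/60 = 121.5 rad/s
τ = P_out/ω = 85044/121.5 = 700 N·m

700 N·m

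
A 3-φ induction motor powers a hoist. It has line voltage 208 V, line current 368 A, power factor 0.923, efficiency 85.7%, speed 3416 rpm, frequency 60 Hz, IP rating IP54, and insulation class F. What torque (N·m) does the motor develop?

P_in = √3·V·I·cosφ = 1.732 × 208 × 368 × 0.923 = 122366 W
P_out = η·P_in = 0.857 × 122366 = 104868 W
n = 3416 rpm
ω = 2π×3416/60 = 357.7 rad/s
τ = P_out/ω = 104868/357.7 = 293 N·m

293 N·m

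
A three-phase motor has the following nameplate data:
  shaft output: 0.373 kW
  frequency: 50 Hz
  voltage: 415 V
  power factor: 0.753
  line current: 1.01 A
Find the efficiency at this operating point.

P_out = 0.373 kW = 373 W
P_in = √3·V_L·I_L·cosφ = 1.732 × 415 × 1.01 × 0.753 = 547 W
η = P_out / P_in = 373 / 547 = 0.682 = 68.2%

68.2 %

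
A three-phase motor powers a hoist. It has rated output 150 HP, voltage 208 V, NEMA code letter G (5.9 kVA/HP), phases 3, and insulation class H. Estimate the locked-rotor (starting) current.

2460 A

S_LR = 5.9 × 150 = 885 kVA
I_LR = S_LR/(√3·V_L) = 885000/(1.732×208) = 2460 A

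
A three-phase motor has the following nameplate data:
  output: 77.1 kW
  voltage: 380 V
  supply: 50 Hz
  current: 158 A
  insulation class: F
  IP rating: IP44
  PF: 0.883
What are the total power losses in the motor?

14.7 kW

P_in = √3·V·I·cosφ = 1.732×380×158×0.883 = 91823 W
P_out = 77100 W
Losses = P_in − P_out = 91823 − 77100 = 14723 W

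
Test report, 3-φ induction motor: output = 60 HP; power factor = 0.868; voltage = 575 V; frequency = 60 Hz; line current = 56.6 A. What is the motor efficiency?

91.5 %

P_out = 60 × 746 = 44760 W
P_in = √3·V_L·I_L·cosφ = 1.732 × 575 × 56.6 × 0.868 = 48927 W
η = P_out / P_in = 44760 / 48927 = 0.915 = 91.5%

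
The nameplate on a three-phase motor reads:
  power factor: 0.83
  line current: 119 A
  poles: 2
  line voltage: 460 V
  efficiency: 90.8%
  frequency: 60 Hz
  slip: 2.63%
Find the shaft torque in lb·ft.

144 lb·ft

P_in = √3·V·I·cosφ = 1.732 × 460 × 119 × 0.83 = 78692 W
P_out = η·P_in = 0.908 × 78692 = 71452 W
n_s = 120×60/2 = 3600 rpm; n = 3600×(1−0.0263) = 3505 rpm
ω = 2π×3505/60 = 367 rad/s
τ = P_out/ω = 71452/367 = 194.7 N·m
In lb·ft: 194.7/1.356 = 144 lb·ft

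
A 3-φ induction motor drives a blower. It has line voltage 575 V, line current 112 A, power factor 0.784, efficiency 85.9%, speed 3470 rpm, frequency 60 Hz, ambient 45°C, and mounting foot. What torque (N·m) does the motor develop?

207 N·m

P_in = √3·V·I·cosφ = 1.732 × 575 × 112 × 0.784 = 87448 W
P_out = η·P_in = 0.859 × 87448 = 75118 W
n = 3470 rpm
ω = 2π×3470/60 = 363.4 rad/s
τ = P_out/ω = 75118/363.4 = 207 N·m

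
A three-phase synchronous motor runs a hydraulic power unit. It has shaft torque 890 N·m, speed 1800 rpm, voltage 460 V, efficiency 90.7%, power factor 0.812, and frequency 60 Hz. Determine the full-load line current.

ω = 2π×1800/60 = 188.5 rad/s; P_out = τω = 890 × 188.5 = 167765 W
P_in = P_out / η = 167765 / 0.907 = 184967 W
I_L = P_in / (√3·V_L·cosφ) = 184967 / (1.732 × 460 × 0.812) = 286 A

286 A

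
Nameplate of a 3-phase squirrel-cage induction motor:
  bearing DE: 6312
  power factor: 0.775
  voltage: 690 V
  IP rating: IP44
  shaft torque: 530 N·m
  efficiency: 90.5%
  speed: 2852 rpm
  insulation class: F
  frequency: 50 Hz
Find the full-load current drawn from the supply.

189 A

ω = 2π×2852/60 = 298.7 rad/s; P_out = τω = 530 × 298.7 = 158311 W
P_in = P_out / η = 158311 / 0.905 = 174929 W
I_L = P_in / (√3·V_L·cosφ) = 174929 / (1.732 × 690 × 0.775) = 189 A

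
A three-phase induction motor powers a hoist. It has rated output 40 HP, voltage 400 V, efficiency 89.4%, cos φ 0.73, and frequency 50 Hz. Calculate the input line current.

P_out = 40 × 746 = 29840 W
P_in = P_out / η = 29840 / 0.894 = 33378 W
I_L = P_in / (√3·V_L·cosφ) = 33378 / (1.732 × 400 × 0.73) = 66 A

66 A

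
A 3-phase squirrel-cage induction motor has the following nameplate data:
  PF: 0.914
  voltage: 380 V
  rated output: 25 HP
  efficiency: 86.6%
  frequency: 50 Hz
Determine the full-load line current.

35.8 A

P_out = 25 × 746 = 18650 W
P_in = P_out / η = 18650 / 0.866 = 21536 W
I_L = P_in / (√3·V_L·cosφ) = 21536 / (1.732 × 380 × 0.914) = 35.8 A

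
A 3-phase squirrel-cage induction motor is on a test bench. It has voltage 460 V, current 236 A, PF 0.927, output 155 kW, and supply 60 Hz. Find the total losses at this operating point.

19.3 kW

P_in = √3·V·I·cosφ = 1.732×460×236×0.927 = 174300 W
P_out = 155000 W
Losses = P_in − P_out = 174300 − 155000 = 19300 W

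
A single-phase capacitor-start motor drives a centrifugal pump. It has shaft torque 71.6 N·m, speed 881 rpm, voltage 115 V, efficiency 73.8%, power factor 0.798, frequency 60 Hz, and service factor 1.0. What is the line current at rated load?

97.5 A

ω = 2π×881/60 = 92.26 rad/s; P_out = τω = 71.6 × 92.26 = 6606 W
P_in = P_out / η = 6606 / 0.738 = 8951 W
I = P_in / (V·cosφ) = 8951 / (115 × 0.798) = 97.5 A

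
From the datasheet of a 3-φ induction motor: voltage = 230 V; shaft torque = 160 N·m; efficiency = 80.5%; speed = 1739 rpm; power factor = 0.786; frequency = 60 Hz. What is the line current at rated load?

ω = 2π×1739/60 = 182.1 rad/s; P_out = τω = 160 × 182.1 = 29136 W
P_in = P_out / η = 29136 / 0.805 = 36194 W
I_L = P_in / (√3·V_L·cosφ) = 36194 / (1.732 × 230 × 0.786) = 116 A

116 A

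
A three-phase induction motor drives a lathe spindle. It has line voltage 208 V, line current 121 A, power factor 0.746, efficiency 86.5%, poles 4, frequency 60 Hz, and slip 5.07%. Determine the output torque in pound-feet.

116 lb·ft

P_in = √3·V·I·cosφ = 1.732 × 208 × 121 × 0.746 = 32519 W
P_out = η·P_in = 0.865 × 32519 = 28129 W
n_s = 120×60/4 = 1800 rpm; n = 1800×(1−0.0507) = 1709 rpm
ω = 2π×1709/60 = 179 rad/s
τ = P_out/ω = 28129/179 = 157.1 N·m
In lb·ft: 157.1/1.356 = 116 lb·ft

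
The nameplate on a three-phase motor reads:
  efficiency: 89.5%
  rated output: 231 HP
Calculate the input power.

P_out = 231 × 746 = 172326 W
P_in = P_out/η = 172326/0.895 = 192543 W = 193 kW

193 kW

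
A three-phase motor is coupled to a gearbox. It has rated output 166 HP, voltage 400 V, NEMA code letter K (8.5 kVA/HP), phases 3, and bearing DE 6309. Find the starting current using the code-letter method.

2040 A

S_LR = 8.5 × 166 = 1411 kVA
I_LR = S_LR/(√3·V_L) = 1411000/(1.732×400) = 2040 A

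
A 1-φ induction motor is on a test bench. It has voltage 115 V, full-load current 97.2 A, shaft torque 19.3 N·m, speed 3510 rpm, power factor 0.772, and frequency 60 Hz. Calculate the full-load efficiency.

ω = 2π × 3510/60 = 367.6 rad/s; P_out = τω = 19.3 × 367.6 = 7095 W
P_in = V·I·cosφ = 115 × 97.2 × 0.772 = 8629 W
η = P_out / P_in = 7095 / 8629 = 0.822 = 82.2%

82.2 %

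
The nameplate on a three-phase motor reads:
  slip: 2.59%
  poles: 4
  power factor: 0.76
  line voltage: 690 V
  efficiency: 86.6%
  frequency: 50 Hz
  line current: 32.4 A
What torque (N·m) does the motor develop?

P_in = √3·V·I·cosφ = 1.732 × 690 × 32.4 × 0.76 = 29428 W
P_out = η·P_in = 0.866 × 29428 = 25485 W
n_s = 120×50/4 = 1500 rpm; n = 1500×(1−0.0259) = 1461 rpm
ω = 2π×1461/60 = 153 rad/s
τ = P_out/ω = 25485/153 = 167 N·m

167 N·m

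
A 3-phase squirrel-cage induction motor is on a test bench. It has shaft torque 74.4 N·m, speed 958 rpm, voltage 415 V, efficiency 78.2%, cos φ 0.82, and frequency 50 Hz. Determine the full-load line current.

ω = 2π×958/60 = 100.3 rad/s; P_out = τω = 74.4 × 100.3 = 7462 W
P_in = P_out / η = 7462 / 0.782 = 9542 W
I_L = P_in / (√3·V_L·cosφ) = 9542 / (1.732 × 415 × 0.82) = 16.2 A

16.2 A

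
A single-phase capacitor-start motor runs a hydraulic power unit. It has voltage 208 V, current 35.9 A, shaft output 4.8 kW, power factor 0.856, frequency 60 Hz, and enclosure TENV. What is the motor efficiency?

P_out = 4.8 kW = 4800 W
P_in = V·I·cosφ = 208 × 35.9 × 0.856 = 6392 W
η = P_out / P_in = 4800 / 6392 = 0.751 = 75.1%

75.1 %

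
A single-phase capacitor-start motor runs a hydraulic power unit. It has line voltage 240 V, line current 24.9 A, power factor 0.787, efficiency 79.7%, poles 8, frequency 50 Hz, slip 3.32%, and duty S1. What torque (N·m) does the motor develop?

P_in = V·I·cosφ = 240 × 24.9 × 0.787 = 4703 W
P_out = η·P_in = 0.797 × 4703 = 3748 W
n_s = 120×50/8 = 750 rpm; n = 750×(1−0.0332) = 725 rpm
ω = 2π×725/60 = 75.92 rad/s
τ = P_out/ω = 3748/75.92 = 49.4 N·m

49.4 N·m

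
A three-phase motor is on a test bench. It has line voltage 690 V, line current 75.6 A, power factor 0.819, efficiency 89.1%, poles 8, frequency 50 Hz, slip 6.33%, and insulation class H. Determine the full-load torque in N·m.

896 N·m

P_in = √3·V·I·cosφ = 1.732 × 690 × 75.6 × 0.819 = 73995 W
P_out = η·P_in = 0.891 × 73995 = 65930 W
n_s = 120×50/8 = 750 rpm; n = 750×(1−0.0633) = 703 rpm
ω = 2π×703/60 = 73.62 rad/s
τ = P_out/ω = 65930/73.62 = 896 N·m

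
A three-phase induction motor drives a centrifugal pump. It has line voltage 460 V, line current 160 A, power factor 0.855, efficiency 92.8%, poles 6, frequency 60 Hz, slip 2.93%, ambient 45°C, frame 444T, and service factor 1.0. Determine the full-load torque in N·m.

P_in = √3·V·I·cosφ = 1.732 × 460 × 160 × 0.855 = 108991 W
P_out = η·P_in = 0.928 × 108991 = 101144 W
n_s = 120×60/6 = 1200 rpm; n = 1200×(1−0.0293) = 1165 rpm
ω = 2π×1165/60 = 122 rad/s
τ = P_out/ω = 101144/122 = 829 N·m

829 N·m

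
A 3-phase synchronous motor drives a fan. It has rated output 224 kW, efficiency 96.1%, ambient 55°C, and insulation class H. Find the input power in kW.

233 kW

P_out = 224000 W
P_in = P_out/η = 224000/0.961 = 233091 W = 233 kW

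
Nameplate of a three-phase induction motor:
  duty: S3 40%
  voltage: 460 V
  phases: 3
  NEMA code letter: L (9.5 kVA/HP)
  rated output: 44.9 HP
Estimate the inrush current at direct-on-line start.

S_LR = 9.5 × 44.9 = 426.55 kVA
I_LR = S_LR/(√3·V_L) = 426550/(1.732×460) = 535 A

535 A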